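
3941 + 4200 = 8141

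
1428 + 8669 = 10097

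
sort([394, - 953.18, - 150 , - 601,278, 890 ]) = [ - 953.18,-601,  -  150, 278, 394,  890 ]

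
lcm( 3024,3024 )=3024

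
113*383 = 43279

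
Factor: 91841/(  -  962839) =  - 91841^1*962839^( - 1 ) 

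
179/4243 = 179/4243 = 0.04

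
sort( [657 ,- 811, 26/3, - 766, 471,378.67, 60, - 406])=[-811, - 766, - 406,26/3, 60,378.67,471, 657]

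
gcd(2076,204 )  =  12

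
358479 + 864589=1223068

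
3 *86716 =260148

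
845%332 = 181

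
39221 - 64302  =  -25081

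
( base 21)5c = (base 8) 165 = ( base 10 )117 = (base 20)5H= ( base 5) 432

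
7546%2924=1698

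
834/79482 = 139/13247 =0.01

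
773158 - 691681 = 81477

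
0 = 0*1108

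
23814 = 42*567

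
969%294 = 87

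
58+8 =66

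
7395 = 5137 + 2258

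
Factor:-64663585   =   - 5^1*7^2*263933^1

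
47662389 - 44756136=2906253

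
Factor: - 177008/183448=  - 962/997 = -  2^1*13^1* 37^1*997^(  -  1)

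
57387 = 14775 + 42612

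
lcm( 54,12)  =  108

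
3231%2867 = 364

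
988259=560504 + 427755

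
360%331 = 29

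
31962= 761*42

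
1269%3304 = 1269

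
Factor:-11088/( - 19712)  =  2^( - 4 )*3^2 = 9/16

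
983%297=92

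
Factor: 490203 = 3^2*7^1*31^1*251^1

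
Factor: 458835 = 3^1*5^1*13^2*181^1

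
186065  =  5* 37213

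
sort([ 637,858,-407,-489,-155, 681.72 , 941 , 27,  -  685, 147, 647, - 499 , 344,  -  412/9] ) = [-685, -499,-489, - 407, - 155, - 412/9,  27,  147, 344,637,647, 681.72,858,941 ]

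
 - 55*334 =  - 18370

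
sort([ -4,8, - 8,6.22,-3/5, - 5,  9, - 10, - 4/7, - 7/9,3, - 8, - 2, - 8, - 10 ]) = [-10, - 10, -8, - 8, - 8, - 5, - 4, - 2, - 7/9,  -  3/5, - 4/7,3,6.22, 8,9 ]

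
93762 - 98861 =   -  5099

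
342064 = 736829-394765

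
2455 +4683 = 7138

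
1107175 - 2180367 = -1073192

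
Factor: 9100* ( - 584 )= -5314400= - 2^5*5^2*7^1*13^1*73^1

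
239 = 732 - 493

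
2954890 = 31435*94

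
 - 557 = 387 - 944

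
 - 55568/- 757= 55568/757 = 73.41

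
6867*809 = 5555403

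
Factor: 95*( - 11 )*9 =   -  3^2*5^1*11^1*19^1 = - 9405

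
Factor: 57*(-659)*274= - 10292262  =  -  2^1*3^1*19^1*137^1*659^1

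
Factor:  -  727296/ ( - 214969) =768/227 = 2^8*3^1*227^(- 1 )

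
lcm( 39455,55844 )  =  3629860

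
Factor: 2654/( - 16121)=-2^1*7^( - 3)  *  47^(-1 )*1327^1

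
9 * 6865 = 61785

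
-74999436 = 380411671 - 455411107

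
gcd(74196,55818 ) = 18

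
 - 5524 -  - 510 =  - 5014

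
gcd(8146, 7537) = 1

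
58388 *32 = 1868416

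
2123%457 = 295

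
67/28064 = 67/28064=0.00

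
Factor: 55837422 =2^1 * 3^2*23^1*134873^1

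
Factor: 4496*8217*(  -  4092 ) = -2^6 * 3^3*11^2*31^1 *83^1*281^1 = - 151173342144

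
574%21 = 7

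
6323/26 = 243 + 5/26 = 243.19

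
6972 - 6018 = 954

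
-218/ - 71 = 218/71 = 3.07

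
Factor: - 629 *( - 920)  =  2^3*5^1*17^1 * 23^1*37^1 = 578680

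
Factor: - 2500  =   -2^2*5^4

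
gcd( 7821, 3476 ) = 869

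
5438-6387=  - 949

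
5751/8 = 5751/8  =  718.88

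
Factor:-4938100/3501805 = -987620/700361 = - 2^2*5^1*19^1*23^1*113^1*700361^(-1)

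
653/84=7 + 65/84 = 7.77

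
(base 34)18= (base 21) 20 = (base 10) 42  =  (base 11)39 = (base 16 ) 2A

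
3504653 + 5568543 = 9073196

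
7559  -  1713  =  5846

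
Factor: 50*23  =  2^1*5^2*23^1=1150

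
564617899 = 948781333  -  384163434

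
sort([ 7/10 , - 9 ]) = [  -  9, 7/10 ]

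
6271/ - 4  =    -  6271/4 = - 1567.75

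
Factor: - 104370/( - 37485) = 142/51 = 2^1*3^( - 1) * 17^( - 1)*71^1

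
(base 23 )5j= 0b10000110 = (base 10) 134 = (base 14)98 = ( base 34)3W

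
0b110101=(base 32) 1l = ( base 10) 53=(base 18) 2H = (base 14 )3B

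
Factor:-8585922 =  -  2^1 * 3^1*1430987^1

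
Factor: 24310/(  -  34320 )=-17/24 = -2^( - 3 )*3^(  -  1 )*17^1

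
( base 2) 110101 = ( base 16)35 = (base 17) 32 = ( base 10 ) 53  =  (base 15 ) 38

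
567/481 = 1 + 86/481 = 1.18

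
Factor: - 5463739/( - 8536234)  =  2^( - 1) * 7^(-1)*47^(-1)*167^1*12973^ (-1 )*32717^1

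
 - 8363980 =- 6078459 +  - 2285521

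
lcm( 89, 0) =0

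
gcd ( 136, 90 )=2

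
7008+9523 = 16531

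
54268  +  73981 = 128249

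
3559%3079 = 480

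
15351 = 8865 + 6486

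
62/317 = 62/317 = 0.20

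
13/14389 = 13/14389 = 0.00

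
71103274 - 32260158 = 38843116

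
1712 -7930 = -6218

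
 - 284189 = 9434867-9719056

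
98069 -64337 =33732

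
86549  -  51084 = 35465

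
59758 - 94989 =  - 35231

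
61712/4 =15428 = 15428.00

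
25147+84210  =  109357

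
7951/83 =7951/83= 95.80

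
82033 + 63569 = 145602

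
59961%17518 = 7407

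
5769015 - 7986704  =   - 2217689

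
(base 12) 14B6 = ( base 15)acc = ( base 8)4612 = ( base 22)510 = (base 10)2442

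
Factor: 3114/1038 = 3 = 3^1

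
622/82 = 7 + 24/41  =  7.59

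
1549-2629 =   -  1080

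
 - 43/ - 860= 1/20 = 0.05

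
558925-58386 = 500539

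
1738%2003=1738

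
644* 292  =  188048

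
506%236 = 34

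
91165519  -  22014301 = 69151218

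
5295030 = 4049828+1245202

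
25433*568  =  14445944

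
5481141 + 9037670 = 14518811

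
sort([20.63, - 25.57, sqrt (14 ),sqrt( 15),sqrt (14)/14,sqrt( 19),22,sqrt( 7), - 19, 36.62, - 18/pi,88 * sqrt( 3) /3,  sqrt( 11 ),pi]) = [ -25.57, - 19, - 18/pi,  sqrt( 14)/14,sqrt( 7),pi,sqrt(11 ), sqrt( 14),  sqrt( 15),sqrt ( 19 ),  20.63, 22, 36.62, 88* sqrt( 3)/3]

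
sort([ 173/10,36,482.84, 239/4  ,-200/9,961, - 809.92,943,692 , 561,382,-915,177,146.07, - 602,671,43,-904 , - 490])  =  [-915, - 904, -809.92, - 602, - 490,  -  200/9,173/10,36,43, 239/4,146.07,177, 382, 482.84,561,671,692, 943, 961 ]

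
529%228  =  73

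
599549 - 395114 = 204435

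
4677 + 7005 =11682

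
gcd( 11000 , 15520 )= 40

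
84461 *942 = 79562262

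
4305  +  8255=12560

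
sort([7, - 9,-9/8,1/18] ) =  [-9, - 9/8, 1/18,7 ] 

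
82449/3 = 27483 = 27483.00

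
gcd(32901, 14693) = 1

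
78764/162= 39382/81=486.20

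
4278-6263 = -1985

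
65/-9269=- 1 + 708/713 = - 0.01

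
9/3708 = 1/412= 0.00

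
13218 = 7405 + 5813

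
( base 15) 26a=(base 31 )hn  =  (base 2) 1000100110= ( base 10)550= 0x226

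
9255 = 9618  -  363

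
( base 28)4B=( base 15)83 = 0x7b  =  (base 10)123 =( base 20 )63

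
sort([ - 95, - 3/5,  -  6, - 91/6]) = [ - 95,-91/6, - 6, - 3/5]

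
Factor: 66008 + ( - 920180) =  - 2^2*3^3 *11^1*719^1 = - 854172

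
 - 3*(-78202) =234606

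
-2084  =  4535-6619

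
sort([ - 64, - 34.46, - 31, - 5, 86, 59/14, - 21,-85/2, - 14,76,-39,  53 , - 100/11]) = [ - 64, - 85/2, - 39, - 34.46, - 31, - 21,-14,-100/11, -5, 59/14 , 53,76,86]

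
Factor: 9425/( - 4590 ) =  -2^( - 1 )*3^( - 3) * 5^1*13^1*17^(- 1) * 29^1 = - 1885/918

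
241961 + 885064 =1127025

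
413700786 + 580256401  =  993957187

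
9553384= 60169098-50615714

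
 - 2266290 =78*( - 29055 ) 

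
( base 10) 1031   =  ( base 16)407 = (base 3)1102012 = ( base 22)22j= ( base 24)1IN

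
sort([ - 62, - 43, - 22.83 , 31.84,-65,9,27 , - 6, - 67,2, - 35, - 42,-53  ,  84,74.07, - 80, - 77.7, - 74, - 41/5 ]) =[-80,- 77.7, - 74, - 67, - 65,- 62, - 53,-43, - 42, - 35 , - 22.83,-41/5,  -  6,2,9, 27  ,  31.84,74.07,84 ] 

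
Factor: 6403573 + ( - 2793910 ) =3609663=   3^1 * 1203221^1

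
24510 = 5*4902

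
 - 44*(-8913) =392172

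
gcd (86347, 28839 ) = 1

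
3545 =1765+1780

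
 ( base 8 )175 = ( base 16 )7d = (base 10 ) 125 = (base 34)3N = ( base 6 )325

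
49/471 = 49/471=0.10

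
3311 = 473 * 7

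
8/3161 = 8/3161 =0.00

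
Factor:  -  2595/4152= -2^(-3)*5^1 = -5/8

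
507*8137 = 4125459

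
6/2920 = 3/1460  =  0.00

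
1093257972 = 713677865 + 379580107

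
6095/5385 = 1+142/1077 = 1.13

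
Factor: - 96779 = -96779^1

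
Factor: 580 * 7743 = 2^2*3^1*5^1*29^2*89^1 = 4490940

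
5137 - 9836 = -4699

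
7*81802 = 572614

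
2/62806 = 1/31403  =  0.00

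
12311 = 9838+2473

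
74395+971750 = 1046145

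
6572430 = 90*73027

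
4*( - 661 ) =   -  2644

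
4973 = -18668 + 23641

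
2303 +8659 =10962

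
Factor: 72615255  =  3^1* 5^1 * 23^1 * 109^1 * 1931^1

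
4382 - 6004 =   -  1622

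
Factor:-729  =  -3^6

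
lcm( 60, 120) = 120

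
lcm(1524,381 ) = 1524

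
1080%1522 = 1080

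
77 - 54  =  23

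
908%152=148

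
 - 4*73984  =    -  295936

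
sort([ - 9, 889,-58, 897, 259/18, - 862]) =[ - 862, - 58,  -  9, 259/18,889, 897 ] 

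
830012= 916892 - 86880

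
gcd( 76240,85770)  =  9530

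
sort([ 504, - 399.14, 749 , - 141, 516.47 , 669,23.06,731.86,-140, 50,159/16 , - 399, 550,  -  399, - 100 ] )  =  [  -  399.14,-399, - 399,-141,-140 , -100,159/16, 23.06, 50,  504,  516.47, 550,669,731.86 , 749] 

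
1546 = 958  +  588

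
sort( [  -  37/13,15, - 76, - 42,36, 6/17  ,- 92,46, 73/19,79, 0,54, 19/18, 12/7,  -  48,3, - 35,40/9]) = [- 92,- 76 , - 48,  -  42,-35 , - 37/13, 0,6/17,19/18 , 12/7, 3,73/19,40/9,15, 36,46,54,79]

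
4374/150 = 729/25 = 29.16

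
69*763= 52647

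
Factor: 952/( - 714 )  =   - 4/3 = - 2^2*  3^( - 1) 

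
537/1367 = 537/1367= 0.39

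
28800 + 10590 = 39390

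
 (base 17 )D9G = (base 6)30102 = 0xf56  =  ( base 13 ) 1A30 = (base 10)3926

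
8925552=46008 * 194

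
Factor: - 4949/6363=-7/9 = - 3^( - 2 )*7^1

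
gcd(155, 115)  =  5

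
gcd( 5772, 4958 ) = 74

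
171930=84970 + 86960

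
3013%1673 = 1340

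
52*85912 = 4467424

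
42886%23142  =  19744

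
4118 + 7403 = 11521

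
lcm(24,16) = 48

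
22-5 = 17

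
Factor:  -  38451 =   -  3^1*7^1*1831^1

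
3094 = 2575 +519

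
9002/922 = 9 + 352/461= 9.76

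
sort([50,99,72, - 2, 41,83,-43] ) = [ - 43, - 2, 41,  50, 72, 83,99]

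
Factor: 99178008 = 2^3*3^1*151^1*27367^1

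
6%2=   0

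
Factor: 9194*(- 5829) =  - 53591826 = - 2^1*3^1*29^1 * 67^1*4597^1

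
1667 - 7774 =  - 6107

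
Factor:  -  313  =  -313^1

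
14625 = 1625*9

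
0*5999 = 0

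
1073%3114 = 1073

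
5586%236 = 158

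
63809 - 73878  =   - 10069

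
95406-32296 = 63110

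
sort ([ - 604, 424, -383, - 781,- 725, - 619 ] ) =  [-781, - 725, - 619, - 604,-383 , 424 ] 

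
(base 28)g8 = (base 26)he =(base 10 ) 456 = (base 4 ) 13020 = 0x1C8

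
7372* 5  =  36860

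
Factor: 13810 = 2^1*5^1* 1381^1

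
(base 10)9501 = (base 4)2110131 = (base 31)9rf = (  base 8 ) 22435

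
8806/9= 8806/9 = 978.44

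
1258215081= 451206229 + 807008852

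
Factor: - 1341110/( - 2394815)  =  268222/478963 = 2^1 *41^1*3271^1*478963^( - 1) 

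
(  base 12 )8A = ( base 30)3g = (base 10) 106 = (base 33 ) 37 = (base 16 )6A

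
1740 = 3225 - 1485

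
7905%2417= 654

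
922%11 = 9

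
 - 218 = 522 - 740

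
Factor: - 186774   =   -2^1*3^1*7^1* 4447^1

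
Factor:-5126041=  -199^1*25759^1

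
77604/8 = 9700+1/2 = 9700.50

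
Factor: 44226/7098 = 3^4*13^( - 1)= 81/13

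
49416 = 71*696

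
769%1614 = 769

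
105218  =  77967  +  27251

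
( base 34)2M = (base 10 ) 90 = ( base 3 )10100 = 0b1011010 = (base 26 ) 3C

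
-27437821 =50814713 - 78252534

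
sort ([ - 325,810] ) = [-325,810] 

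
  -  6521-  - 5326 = -1195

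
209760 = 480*437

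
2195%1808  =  387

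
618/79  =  618/79  =  7.82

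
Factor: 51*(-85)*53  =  -3^1 * 5^1*17^2*53^1 = - 229755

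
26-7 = 19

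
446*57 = 25422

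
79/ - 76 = - 79/76 = - 1.04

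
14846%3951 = 2993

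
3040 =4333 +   -  1293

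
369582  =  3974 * 93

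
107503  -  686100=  - 578597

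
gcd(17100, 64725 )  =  75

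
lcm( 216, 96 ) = 864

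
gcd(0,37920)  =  37920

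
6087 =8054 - 1967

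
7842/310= 25 + 46/155 = 25.30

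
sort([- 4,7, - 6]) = [-6,-4,7 ] 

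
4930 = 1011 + 3919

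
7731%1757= 703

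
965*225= 217125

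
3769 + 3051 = 6820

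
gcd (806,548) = 2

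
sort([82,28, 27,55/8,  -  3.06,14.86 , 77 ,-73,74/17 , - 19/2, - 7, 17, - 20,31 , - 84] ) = [ - 84, - 73, - 20, - 19/2, - 7, - 3.06, 74/17, 55/8, 14.86,17, 27,28,31,77,82 ] 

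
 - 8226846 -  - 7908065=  - 318781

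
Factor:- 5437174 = - 2^1 * 41^1*61^1*1087^1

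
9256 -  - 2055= 11311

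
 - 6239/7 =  - 892 + 5/7 = - 891.29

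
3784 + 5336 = 9120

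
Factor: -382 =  - 2^1*191^1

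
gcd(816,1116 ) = 12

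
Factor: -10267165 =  - 5^1*829^1 *2477^1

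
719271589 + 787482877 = 1506754466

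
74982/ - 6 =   -  12497 + 0/1 = -12497.00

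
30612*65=1989780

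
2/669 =2/669  =  0.00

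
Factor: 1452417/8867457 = 484139/2955819 = 3^( - 1)*19^1*31^(-1 )*37^( - 1 ) * 83^1*307^1 * 859^( - 1 )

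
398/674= 199/337 = 0.59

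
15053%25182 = 15053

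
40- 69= -29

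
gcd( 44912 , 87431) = 1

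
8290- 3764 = 4526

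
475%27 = 16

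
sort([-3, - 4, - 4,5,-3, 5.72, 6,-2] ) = [ - 4, - 4, - 3, - 3, - 2,  5,5.72, 6] 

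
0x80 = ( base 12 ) A8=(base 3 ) 11202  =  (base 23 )5D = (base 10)128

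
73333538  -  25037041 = 48296497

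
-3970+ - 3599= - 7569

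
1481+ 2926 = 4407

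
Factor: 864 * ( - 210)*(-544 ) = 2^11*3^4 * 5^1 * 7^1*17^1 = 98703360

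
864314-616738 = 247576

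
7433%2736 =1961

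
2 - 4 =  - 2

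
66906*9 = 602154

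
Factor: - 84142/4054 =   -  2027^( -1 )*42071^1 =- 42071/2027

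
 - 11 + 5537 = 5526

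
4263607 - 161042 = 4102565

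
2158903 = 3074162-915259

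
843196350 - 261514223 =581682127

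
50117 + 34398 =84515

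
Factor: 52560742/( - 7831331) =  - 2^1*13^1*137^(-1 )*57163^( - 1)*2021567^1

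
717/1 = 717 = 717.00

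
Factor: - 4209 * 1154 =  - 2^1*3^1*23^1*61^1*577^1 = -4857186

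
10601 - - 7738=18339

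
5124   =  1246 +3878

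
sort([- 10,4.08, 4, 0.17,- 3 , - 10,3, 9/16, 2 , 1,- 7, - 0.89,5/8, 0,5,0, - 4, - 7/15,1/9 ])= [  -  10, -10 , - 7, - 4, - 3, - 0.89, - 7/15,0,  0, 1/9,0.17,9/16,5/8,1 , 2  ,  3,4, 4.08,5 ] 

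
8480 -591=7889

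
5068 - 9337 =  - 4269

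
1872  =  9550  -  7678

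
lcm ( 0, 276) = 0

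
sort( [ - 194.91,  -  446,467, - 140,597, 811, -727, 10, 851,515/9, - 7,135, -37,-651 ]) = [ - 727, - 651, - 446 , - 194.91, - 140,-37,-7, 10, 515/9,  135, 467,597, 811, 851]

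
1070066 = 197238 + 872828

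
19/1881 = 1/99=0.01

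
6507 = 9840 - 3333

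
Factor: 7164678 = 2^1* 3^1*89^1* 13417^1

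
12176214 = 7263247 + 4912967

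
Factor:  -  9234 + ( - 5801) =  - 15035 = - 5^1*31^1 * 97^1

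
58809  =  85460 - 26651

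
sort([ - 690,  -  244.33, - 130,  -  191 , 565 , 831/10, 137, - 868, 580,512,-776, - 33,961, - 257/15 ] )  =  [ - 868,-776 ,  -  690,- 244.33, - 191, - 130, - 33, - 257/15,  831/10, 137, 512,565,580 , 961 ] 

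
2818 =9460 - 6642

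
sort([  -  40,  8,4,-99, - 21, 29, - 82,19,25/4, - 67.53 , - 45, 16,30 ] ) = [ - 99, - 82, - 67.53,-45, - 40, -21, 4, 25/4,8,16,19, 29,30] 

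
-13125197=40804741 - 53929938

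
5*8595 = 42975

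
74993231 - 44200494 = 30792737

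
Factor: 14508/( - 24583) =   -  36/61 = - 2^2*3^2*61^ ( - 1)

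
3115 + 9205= 12320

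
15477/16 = 967+5/16=967.31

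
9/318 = 3/106 =0.03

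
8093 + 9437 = 17530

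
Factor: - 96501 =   -  3^1 * 19^1* 1693^1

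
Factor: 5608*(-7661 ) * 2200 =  - 2^6*5^2 * 11^1*47^1*163^1* 701^1 = - 94518353600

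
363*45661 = 16574943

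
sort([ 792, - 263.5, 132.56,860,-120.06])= [-263.5,-120.06, 132.56,792, 860]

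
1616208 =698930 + 917278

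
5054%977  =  169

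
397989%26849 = 22103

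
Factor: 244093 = 19^1 * 29^1 * 443^1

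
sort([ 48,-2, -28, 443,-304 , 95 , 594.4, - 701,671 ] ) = [ - 701, - 304,  -  28, - 2,  48, 95, 443, 594.4,671 ] 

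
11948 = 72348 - 60400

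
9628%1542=376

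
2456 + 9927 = 12383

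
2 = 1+1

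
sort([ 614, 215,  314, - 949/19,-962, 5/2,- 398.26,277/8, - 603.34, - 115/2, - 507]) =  [ - 962, - 603.34, - 507, - 398.26, - 115/2 ,-949/19,5/2, 277/8,215, 314,  614 ] 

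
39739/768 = 51 + 571/768 = 51.74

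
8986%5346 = 3640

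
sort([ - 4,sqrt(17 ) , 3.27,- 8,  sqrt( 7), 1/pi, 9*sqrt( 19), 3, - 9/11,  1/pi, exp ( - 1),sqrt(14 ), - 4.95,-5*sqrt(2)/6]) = [ - 8, - 4.95,-4, - 5 * sqrt( 2 )/6,-9/11, 1/pi  ,  1/pi, exp( - 1), sqrt( 7 ) , 3,  3.27,  sqrt( 14),  sqrt( 17),9*sqrt( 19 ) ] 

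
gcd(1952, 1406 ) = 2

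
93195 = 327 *285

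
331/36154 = 331/36154 = 0.01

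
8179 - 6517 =1662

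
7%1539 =7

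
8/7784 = 1/973 = 0.00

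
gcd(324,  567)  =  81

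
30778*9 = 277002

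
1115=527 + 588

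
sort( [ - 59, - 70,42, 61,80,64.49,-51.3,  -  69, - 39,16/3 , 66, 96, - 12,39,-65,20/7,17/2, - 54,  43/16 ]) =[ - 70, - 69, - 65, - 59, - 54,-51.3 , - 39, - 12,43/16, 20/7,16/3 , 17/2,39,42,61,64.49, 66,80, 96]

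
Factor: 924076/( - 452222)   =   - 2^1*173^ ( - 1)*1307^ (-1)*231019^1 = - 462038/226111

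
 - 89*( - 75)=6675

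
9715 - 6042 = 3673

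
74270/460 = 161+ 21/46 = 161.46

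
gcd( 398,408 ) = 2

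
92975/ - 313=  - 92975/313 = - 297.04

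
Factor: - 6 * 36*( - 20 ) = 4320 = 2^5*3^3*5^1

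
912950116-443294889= 469655227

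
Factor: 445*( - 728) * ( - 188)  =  60904480 = 2^5 * 5^1*7^1 * 13^1*47^1*89^1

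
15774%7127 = 1520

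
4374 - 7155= - 2781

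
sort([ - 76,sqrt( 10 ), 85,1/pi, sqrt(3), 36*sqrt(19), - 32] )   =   [ - 76 , - 32, 1/pi,sqrt( 3), sqrt(10), 85, 36*sqrt(19)] 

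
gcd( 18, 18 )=18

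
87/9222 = 1/106 = 0.01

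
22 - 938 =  - 916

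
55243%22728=9787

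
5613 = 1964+3649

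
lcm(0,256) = 0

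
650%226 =198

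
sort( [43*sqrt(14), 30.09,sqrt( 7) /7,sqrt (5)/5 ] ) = [ sqrt(7 )/7,  sqrt( 5 )/5 , 30.09,43*sqrt( 14 ) ]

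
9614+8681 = 18295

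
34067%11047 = 926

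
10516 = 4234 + 6282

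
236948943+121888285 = 358837228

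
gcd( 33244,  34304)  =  4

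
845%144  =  125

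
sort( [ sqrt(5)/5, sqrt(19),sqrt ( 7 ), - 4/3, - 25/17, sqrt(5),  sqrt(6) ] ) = [ - 25/17 , - 4/3, sqrt( 5) /5 , sqrt( 5), sqrt ( 6 ), sqrt(7), sqrt(19 )] 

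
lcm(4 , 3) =12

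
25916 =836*31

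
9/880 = 9/880 = 0.01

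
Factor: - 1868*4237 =-2^2 * 19^1*223^1*467^1 = - 7914716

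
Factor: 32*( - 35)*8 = -8960 = - 2^8*5^1 * 7^1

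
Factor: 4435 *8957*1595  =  63360250525 = 5^2*11^1 * 13^2*29^1*53^1 *887^1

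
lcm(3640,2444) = 171080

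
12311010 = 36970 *333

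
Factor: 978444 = 2^2*3^2*27179^1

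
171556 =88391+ 83165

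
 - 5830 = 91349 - 97179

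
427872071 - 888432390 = -460560319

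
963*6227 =5996601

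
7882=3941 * 2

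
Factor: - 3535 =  - 5^1*7^1*101^1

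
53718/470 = 114+69/235 = 114.29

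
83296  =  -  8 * ( - 10412)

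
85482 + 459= 85941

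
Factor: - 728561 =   -  728561^1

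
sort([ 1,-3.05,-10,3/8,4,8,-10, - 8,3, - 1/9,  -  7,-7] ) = [ - 10, -10, -8,-7, - 7, - 3.05,-1/9 , 3/8,1,3,  4,8 ] 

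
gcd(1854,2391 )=3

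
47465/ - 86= - 552 + 7/86 = - 551.92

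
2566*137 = 351542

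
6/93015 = 2/31005 = 0.00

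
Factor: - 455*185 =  - 5^2*7^1*13^1*37^1 = -84175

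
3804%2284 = 1520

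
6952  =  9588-2636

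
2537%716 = 389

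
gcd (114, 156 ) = 6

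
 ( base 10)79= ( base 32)2F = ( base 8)117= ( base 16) 4F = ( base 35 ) 29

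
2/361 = 2/361 = 0.01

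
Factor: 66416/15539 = 2^4*7^1*41^( - 1)*379^(- 1)*593^1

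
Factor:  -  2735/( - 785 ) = 547/157  =  157^( - 1 ) * 547^1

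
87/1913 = 87/1913 = 0.05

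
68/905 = 68/905 = 0.08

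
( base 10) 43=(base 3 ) 1121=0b101011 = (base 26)1h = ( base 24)1j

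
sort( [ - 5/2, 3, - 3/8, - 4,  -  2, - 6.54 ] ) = [ - 6.54,  -  4, - 5/2, - 2 , - 3/8 , 3]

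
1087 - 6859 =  - 5772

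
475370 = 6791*70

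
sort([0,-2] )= [ - 2,0] 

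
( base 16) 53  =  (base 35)2d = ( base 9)102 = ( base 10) 83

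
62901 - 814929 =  - 752028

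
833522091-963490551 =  -129968460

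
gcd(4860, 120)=60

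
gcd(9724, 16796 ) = 884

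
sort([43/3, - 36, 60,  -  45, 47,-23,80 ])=[ - 45 ,-36, - 23,  43/3, 47 , 60, 80] 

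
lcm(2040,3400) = 10200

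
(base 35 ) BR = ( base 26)fm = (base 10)412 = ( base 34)C4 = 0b110011100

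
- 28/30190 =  -14/15095 = - 0.00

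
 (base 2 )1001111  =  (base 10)79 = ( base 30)2J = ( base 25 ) 34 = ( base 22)3d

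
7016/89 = 78 + 74/89 = 78.83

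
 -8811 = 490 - 9301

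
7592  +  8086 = 15678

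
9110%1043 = 766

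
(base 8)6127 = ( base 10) 3159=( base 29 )3LR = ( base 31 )38S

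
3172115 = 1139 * 2785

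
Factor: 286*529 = 2^1 *11^1*13^1*23^2= 151294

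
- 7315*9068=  - 66332420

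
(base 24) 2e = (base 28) 26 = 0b111110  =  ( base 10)62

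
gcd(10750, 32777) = 1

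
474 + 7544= 8018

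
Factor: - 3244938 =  - 2^1*3^1*540823^1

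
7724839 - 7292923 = 431916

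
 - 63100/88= -718+21/22 = -  717.05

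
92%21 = 8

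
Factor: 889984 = 2^7*17^1*409^1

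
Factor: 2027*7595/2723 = 2199295/389=5^1*7^1*31^1 * 389^ ( - 1)*2027^1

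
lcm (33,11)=33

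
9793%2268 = 721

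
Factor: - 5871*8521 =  - 3^1*19^1*103^1*8521^1 = - 50026791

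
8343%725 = 368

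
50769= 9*5641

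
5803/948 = 6+115/948 = 6.12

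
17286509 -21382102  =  - 4095593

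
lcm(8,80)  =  80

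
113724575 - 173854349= -60129774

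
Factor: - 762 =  - 2^1* 3^1 * 127^1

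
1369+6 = 1375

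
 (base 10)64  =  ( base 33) 1v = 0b1000000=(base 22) 2K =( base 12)54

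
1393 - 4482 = -3089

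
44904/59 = 761+5/59 = 761.08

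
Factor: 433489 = 7^1 *61927^1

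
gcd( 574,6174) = 14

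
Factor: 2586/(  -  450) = - 3^(  -  1)*5^(-2) *431^1 = - 431/75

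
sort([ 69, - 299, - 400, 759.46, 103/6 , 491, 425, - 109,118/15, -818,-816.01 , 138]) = [ - 818,  -  816.01,-400, - 299, - 109 , 118/15,103/6 , 69,138,  425,491, 759.46 ]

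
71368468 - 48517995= 22850473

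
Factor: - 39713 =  - 151^1*263^1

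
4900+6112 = 11012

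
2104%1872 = 232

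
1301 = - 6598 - - 7899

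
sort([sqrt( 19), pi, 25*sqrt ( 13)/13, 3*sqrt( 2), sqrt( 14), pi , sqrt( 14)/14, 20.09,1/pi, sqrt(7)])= [sqrt(14 )/14, 1/pi,sqrt(7),pi,pi, sqrt(14),3*sqrt( 2),sqrt(19),25*sqrt(13 ) /13, 20.09]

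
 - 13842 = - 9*1538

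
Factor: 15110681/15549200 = 2^( - 4) * 5^(-2) *19^1 * 38873^( - 1)*795299^1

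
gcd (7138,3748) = 2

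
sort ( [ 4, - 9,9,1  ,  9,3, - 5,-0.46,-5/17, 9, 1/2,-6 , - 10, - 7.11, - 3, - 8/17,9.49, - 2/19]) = [ - 10 ,-9, - 7.11, - 6, - 5, - 3, - 8/17, - 0.46, - 5/17,-2/19, 1/2,1,3,  4,  9,9 , 9, 9.49] 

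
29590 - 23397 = 6193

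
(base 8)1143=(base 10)611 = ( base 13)380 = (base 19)1D3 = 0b1001100011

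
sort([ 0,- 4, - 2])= [-4,-2, 0] 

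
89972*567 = 51014124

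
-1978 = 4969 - 6947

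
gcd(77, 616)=77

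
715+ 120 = 835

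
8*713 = 5704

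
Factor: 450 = 2^1*3^2*5^2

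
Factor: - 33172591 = - 521^1*63671^1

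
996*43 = 42828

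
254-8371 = -8117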